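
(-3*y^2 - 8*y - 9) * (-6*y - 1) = 18*y^3 + 51*y^2 + 62*y + 9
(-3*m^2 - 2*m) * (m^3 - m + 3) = -3*m^5 - 2*m^4 + 3*m^3 - 7*m^2 - 6*m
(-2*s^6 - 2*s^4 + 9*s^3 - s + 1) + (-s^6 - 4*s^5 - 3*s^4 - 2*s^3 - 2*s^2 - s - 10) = -3*s^6 - 4*s^5 - 5*s^4 + 7*s^3 - 2*s^2 - 2*s - 9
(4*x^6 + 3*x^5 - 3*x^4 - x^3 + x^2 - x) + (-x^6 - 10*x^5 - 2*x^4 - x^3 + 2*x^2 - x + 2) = 3*x^6 - 7*x^5 - 5*x^4 - 2*x^3 + 3*x^2 - 2*x + 2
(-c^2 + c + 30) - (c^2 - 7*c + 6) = -2*c^2 + 8*c + 24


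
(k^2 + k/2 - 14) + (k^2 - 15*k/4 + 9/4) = 2*k^2 - 13*k/4 - 47/4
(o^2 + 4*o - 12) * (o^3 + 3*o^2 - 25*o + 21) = o^5 + 7*o^4 - 25*o^3 - 115*o^2 + 384*o - 252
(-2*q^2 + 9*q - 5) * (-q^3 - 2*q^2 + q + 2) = 2*q^5 - 5*q^4 - 15*q^3 + 15*q^2 + 13*q - 10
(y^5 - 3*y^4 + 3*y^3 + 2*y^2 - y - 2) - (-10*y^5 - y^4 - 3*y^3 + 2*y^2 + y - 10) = 11*y^5 - 2*y^4 + 6*y^3 - 2*y + 8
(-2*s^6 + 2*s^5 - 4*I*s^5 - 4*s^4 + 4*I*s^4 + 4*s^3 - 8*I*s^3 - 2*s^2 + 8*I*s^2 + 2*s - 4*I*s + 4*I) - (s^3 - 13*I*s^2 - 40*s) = -2*s^6 + 2*s^5 - 4*I*s^5 - 4*s^4 + 4*I*s^4 + 3*s^3 - 8*I*s^3 - 2*s^2 + 21*I*s^2 + 42*s - 4*I*s + 4*I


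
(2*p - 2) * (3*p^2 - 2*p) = 6*p^3 - 10*p^2 + 4*p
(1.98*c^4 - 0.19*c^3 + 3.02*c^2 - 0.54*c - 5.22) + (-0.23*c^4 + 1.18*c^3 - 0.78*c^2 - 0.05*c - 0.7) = 1.75*c^4 + 0.99*c^3 + 2.24*c^2 - 0.59*c - 5.92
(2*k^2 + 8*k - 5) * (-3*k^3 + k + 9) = -6*k^5 - 24*k^4 + 17*k^3 + 26*k^2 + 67*k - 45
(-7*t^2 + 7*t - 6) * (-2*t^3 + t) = 14*t^5 - 14*t^4 + 5*t^3 + 7*t^2 - 6*t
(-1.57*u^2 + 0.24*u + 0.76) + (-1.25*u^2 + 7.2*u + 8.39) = -2.82*u^2 + 7.44*u + 9.15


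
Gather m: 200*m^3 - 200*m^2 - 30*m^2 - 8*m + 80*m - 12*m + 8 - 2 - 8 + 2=200*m^3 - 230*m^2 + 60*m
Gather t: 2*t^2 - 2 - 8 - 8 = 2*t^2 - 18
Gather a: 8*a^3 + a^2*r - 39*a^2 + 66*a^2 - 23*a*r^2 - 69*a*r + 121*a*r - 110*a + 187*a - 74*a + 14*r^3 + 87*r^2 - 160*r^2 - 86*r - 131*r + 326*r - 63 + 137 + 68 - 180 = 8*a^3 + a^2*(r + 27) + a*(-23*r^2 + 52*r + 3) + 14*r^3 - 73*r^2 + 109*r - 38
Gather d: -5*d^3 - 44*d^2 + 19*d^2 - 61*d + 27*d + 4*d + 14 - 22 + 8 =-5*d^3 - 25*d^2 - 30*d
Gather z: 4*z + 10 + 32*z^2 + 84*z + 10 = 32*z^2 + 88*z + 20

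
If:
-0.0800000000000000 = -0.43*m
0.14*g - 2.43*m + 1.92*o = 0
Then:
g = 3.22923588039867 - 13.7142857142857*o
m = 0.19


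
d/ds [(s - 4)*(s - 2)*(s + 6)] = 3*s^2 - 28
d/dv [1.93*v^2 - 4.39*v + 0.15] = 3.86*v - 4.39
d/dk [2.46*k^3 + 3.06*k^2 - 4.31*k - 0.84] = 7.38*k^2 + 6.12*k - 4.31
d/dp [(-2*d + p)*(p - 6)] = -2*d + 2*p - 6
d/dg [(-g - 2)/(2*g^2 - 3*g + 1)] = (-2*g^2 + 3*g + (g + 2)*(4*g - 3) - 1)/(2*g^2 - 3*g + 1)^2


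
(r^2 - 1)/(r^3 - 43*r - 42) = (r - 1)/(r^2 - r - 42)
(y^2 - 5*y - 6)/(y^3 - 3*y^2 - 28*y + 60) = (y + 1)/(y^2 + 3*y - 10)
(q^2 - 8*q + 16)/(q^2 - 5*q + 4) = (q - 4)/(q - 1)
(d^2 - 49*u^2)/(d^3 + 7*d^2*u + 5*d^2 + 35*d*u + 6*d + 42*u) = (d - 7*u)/(d^2 + 5*d + 6)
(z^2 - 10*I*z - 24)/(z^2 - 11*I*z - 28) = (z - 6*I)/(z - 7*I)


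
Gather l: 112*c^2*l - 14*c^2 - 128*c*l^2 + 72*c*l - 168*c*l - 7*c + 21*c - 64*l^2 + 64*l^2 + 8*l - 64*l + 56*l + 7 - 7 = -14*c^2 - 128*c*l^2 + 14*c + l*(112*c^2 - 96*c)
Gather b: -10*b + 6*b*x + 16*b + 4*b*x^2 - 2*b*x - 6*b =b*(4*x^2 + 4*x)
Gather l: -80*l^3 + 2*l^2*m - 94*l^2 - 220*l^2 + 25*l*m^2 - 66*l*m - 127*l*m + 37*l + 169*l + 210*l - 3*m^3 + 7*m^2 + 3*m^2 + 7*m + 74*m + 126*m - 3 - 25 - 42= -80*l^3 + l^2*(2*m - 314) + l*(25*m^2 - 193*m + 416) - 3*m^3 + 10*m^2 + 207*m - 70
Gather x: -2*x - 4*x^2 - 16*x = -4*x^2 - 18*x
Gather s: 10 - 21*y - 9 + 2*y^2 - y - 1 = 2*y^2 - 22*y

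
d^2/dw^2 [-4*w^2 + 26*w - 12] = -8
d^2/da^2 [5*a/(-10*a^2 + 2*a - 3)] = 20*(-2*a*(10*a - 1)^2 + (15*a - 1)*(10*a^2 - 2*a + 3))/(10*a^2 - 2*a + 3)^3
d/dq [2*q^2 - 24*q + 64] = 4*q - 24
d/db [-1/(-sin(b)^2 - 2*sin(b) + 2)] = -2*(sin(b) + 1)*cos(b)/(sin(b)^2 + 2*sin(b) - 2)^2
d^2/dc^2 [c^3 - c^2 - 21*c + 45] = 6*c - 2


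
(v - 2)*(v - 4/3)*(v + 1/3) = v^3 - 3*v^2 + 14*v/9 + 8/9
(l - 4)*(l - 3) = l^2 - 7*l + 12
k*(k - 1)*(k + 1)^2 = k^4 + k^3 - k^2 - k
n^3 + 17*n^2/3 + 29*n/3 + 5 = (n + 1)*(n + 5/3)*(n + 3)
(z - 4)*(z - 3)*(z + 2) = z^3 - 5*z^2 - 2*z + 24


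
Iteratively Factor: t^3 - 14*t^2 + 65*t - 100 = (t - 5)*(t^2 - 9*t + 20) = (t - 5)*(t - 4)*(t - 5)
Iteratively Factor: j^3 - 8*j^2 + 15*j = (j - 3)*(j^2 - 5*j) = (j - 5)*(j - 3)*(j)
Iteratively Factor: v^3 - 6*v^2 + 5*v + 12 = (v - 4)*(v^2 - 2*v - 3) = (v - 4)*(v - 3)*(v + 1)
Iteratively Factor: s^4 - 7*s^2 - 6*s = (s + 2)*(s^3 - 2*s^2 - 3*s) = (s - 3)*(s + 2)*(s^2 + s) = s*(s - 3)*(s + 2)*(s + 1)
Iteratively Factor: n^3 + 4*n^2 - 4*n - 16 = (n - 2)*(n^2 + 6*n + 8) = (n - 2)*(n + 2)*(n + 4)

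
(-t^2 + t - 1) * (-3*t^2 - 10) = 3*t^4 - 3*t^3 + 13*t^2 - 10*t + 10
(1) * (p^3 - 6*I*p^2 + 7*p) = p^3 - 6*I*p^2 + 7*p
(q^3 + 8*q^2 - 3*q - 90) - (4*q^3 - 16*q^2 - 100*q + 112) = -3*q^3 + 24*q^2 + 97*q - 202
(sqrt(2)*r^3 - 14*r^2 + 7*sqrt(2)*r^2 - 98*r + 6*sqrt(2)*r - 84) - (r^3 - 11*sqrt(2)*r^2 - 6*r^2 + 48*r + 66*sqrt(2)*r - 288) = -r^3 + sqrt(2)*r^3 - 8*r^2 + 18*sqrt(2)*r^2 - 146*r - 60*sqrt(2)*r + 204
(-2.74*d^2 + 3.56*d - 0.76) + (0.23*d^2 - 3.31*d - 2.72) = -2.51*d^2 + 0.25*d - 3.48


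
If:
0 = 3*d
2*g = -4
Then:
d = 0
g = -2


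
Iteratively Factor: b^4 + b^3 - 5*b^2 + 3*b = (b + 3)*(b^3 - 2*b^2 + b) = (b - 1)*(b + 3)*(b^2 - b) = (b - 1)^2*(b + 3)*(b)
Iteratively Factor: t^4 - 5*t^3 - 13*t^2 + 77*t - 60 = (t + 4)*(t^3 - 9*t^2 + 23*t - 15) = (t - 5)*(t + 4)*(t^2 - 4*t + 3) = (t - 5)*(t - 3)*(t + 4)*(t - 1)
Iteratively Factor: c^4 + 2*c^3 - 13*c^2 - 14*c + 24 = (c - 3)*(c^3 + 5*c^2 + 2*c - 8) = (c - 3)*(c - 1)*(c^2 + 6*c + 8) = (c - 3)*(c - 1)*(c + 2)*(c + 4)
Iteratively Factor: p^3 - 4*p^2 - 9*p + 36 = (p - 3)*(p^2 - p - 12) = (p - 3)*(p + 3)*(p - 4)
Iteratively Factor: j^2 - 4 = (j + 2)*(j - 2)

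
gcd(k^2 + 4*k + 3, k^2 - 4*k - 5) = k + 1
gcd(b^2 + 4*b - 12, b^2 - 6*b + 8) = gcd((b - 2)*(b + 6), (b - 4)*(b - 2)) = b - 2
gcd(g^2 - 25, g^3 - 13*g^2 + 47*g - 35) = g - 5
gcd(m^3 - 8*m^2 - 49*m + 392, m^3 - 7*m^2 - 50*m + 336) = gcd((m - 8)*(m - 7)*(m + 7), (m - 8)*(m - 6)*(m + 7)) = m^2 - m - 56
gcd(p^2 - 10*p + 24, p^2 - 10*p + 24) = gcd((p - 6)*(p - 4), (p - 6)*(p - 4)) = p^2 - 10*p + 24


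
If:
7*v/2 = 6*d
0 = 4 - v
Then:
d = 7/3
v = 4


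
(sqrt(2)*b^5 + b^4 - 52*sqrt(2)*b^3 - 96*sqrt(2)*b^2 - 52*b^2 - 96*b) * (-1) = -sqrt(2)*b^5 - b^4 + 52*sqrt(2)*b^3 + 52*b^2 + 96*sqrt(2)*b^2 + 96*b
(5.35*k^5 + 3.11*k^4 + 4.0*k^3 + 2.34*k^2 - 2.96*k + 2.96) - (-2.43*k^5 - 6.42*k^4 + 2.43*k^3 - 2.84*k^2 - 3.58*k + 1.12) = 7.78*k^5 + 9.53*k^4 + 1.57*k^3 + 5.18*k^2 + 0.62*k + 1.84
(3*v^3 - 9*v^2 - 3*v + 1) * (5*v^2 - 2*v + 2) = 15*v^5 - 51*v^4 + 9*v^3 - 7*v^2 - 8*v + 2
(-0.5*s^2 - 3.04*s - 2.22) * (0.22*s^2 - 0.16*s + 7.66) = -0.11*s^4 - 0.5888*s^3 - 3.832*s^2 - 22.9312*s - 17.0052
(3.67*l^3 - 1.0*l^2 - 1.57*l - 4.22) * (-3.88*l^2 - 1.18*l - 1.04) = -14.2396*l^5 - 0.4506*l^4 + 3.4548*l^3 + 19.2662*l^2 + 6.6124*l + 4.3888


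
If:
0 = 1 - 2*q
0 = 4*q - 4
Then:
No Solution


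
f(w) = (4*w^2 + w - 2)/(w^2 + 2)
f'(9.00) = 0.01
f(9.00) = 3.99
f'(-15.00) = -0.01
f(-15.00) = 3.89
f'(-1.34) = -1.85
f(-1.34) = 1.01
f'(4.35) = 0.16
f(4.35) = 3.73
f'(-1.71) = -1.45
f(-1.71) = 1.62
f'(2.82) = 0.51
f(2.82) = 3.28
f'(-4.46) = -0.22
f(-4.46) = 3.34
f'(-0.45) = -1.48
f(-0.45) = -0.74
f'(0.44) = 2.20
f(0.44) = -0.36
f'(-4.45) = -0.22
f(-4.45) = 3.34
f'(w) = -2*w*(4*w^2 + w - 2)/(w^2 + 2)^2 + (8*w + 1)/(w^2 + 2) = (-w^2 + 20*w + 2)/(w^4 + 4*w^2 + 4)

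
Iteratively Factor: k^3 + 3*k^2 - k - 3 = (k + 3)*(k^2 - 1) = (k + 1)*(k + 3)*(k - 1)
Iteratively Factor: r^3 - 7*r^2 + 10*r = (r - 5)*(r^2 - 2*r) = (r - 5)*(r - 2)*(r)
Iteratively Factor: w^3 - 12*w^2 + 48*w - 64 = (w - 4)*(w^2 - 8*w + 16) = (w - 4)^2*(w - 4)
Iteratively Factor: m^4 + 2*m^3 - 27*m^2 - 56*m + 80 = (m - 5)*(m^3 + 7*m^2 + 8*m - 16) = (m - 5)*(m - 1)*(m^2 + 8*m + 16) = (m - 5)*(m - 1)*(m + 4)*(m + 4)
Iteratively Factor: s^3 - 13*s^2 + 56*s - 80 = (s - 4)*(s^2 - 9*s + 20) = (s - 5)*(s - 4)*(s - 4)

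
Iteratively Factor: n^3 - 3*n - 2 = (n + 1)*(n^2 - n - 2) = (n - 2)*(n + 1)*(n + 1)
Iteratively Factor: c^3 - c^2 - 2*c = (c + 1)*(c^2 - 2*c) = (c - 2)*(c + 1)*(c)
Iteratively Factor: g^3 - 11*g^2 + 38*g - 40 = (g - 4)*(g^2 - 7*g + 10) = (g - 5)*(g - 4)*(g - 2)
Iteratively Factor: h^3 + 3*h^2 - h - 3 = (h - 1)*(h^2 + 4*h + 3) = (h - 1)*(h + 3)*(h + 1)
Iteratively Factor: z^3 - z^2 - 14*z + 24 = (z + 4)*(z^2 - 5*z + 6) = (z - 2)*(z + 4)*(z - 3)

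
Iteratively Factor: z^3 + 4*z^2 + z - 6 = (z + 3)*(z^2 + z - 2) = (z + 2)*(z + 3)*(z - 1)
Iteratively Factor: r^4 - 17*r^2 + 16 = (r + 1)*(r^3 - r^2 - 16*r + 16) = (r + 1)*(r + 4)*(r^2 - 5*r + 4) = (r - 4)*(r + 1)*(r + 4)*(r - 1)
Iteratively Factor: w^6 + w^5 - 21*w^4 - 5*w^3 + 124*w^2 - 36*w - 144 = (w + 4)*(w^5 - 3*w^4 - 9*w^3 + 31*w^2 - 36) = (w - 2)*(w + 4)*(w^4 - w^3 - 11*w^2 + 9*w + 18) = (w - 2)^2*(w + 4)*(w^3 + w^2 - 9*w - 9) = (w - 2)^2*(w + 3)*(w + 4)*(w^2 - 2*w - 3) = (w - 3)*(w - 2)^2*(w + 3)*(w + 4)*(w + 1)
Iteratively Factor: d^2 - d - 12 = (d + 3)*(d - 4)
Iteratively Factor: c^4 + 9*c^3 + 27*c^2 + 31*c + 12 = (c + 4)*(c^3 + 5*c^2 + 7*c + 3) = (c + 3)*(c + 4)*(c^2 + 2*c + 1) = (c + 1)*(c + 3)*(c + 4)*(c + 1)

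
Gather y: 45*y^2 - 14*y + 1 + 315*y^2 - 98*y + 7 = 360*y^2 - 112*y + 8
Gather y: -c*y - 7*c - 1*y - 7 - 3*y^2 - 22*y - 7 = -7*c - 3*y^2 + y*(-c - 23) - 14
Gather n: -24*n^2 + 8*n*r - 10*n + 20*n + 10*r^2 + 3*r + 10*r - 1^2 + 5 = -24*n^2 + n*(8*r + 10) + 10*r^2 + 13*r + 4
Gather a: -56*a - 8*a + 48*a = -16*a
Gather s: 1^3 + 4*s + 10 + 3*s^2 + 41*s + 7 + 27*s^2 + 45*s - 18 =30*s^2 + 90*s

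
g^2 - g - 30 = (g - 6)*(g + 5)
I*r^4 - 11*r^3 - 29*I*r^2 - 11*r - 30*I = (r + I)*(r + 5*I)*(r + 6*I)*(I*r + 1)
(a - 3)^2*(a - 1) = a^3 - 7*a^2 + 15*a - 9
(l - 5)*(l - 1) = l^2 - 6*l + 5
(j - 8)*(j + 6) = j^2 - 2*j - 48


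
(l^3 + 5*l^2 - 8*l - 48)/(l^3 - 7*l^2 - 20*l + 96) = (l + 4)/(l - 8)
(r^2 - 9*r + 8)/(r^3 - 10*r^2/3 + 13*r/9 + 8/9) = 9*(r - 8)/(9*r^2 - 21*r - 8)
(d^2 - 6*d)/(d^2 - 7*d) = (d - 6)/(d - 7)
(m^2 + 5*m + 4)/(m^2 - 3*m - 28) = (m + 1)/(m - 7)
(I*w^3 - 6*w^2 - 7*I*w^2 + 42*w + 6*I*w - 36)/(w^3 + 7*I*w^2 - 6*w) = I*(w^2 - 7*w + 6)/(w*(w + I))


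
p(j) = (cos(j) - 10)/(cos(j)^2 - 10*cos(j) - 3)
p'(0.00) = 0.00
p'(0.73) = 0.60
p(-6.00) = 0.77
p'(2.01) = 49.23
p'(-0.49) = -0.33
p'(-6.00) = 0.17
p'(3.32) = -0.36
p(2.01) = -7.28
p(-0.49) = 0.83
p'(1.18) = 1.99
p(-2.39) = -2.22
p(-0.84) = 1.01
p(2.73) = -1.56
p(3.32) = -1.41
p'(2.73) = 1.00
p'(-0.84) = -0.79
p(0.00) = 0.75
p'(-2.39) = -3.44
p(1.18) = 1.44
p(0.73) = 0.94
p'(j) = (2*sin(j)*cos(j) - 10*sin(j))*(cos(j) - 10)/(cos(j)^2 - 10*cos(j) - 3)^2 - sin(j)/(cos(j)^2 - 10*cos(j) - 3)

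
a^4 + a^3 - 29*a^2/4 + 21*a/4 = a*(a - 3/2)*(a - 1)*(a + 7/2)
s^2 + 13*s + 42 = (s + 6)*(s + 7)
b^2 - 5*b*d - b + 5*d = (b - 1)*(b - 5*d)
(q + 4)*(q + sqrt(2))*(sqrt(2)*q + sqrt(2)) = sqrt(2)*q^3 + 2*q^2 + 5*sqrt(2)*q^2 + 4*sqrt(2)*q + 10*q + 8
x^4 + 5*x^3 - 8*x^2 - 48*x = x*(x - 3)*(x + 4)^2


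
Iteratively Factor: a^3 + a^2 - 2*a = (a + 2)*(a^2 - a) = (a - 1)*(a + 2)*(a)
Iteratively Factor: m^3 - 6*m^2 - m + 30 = (m + 2)*(m^2 - 8*m + 15) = (m - 3)*(m + 2)*(m - 5)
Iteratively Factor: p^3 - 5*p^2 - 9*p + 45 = (p + 3)*(p^2 - 8*p + 15) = (p - 5)*(p + 3)*(p - 3)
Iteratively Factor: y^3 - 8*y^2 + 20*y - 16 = (y - 2)*(y^2 - 6*y + 8) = (y - 4)*(y - 2)*(y - 2)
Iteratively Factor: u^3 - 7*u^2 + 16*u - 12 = (u - 2)*(u^2 - 5*u + 6) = (u - 3)*(u - 2)*(u - 2)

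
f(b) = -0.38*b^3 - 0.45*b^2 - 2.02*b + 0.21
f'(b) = -1.14*b^2 - 0.9*b - 2.02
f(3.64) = -31.43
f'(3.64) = -20.40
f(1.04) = -2.80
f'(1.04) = -4.19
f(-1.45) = 3.35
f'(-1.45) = -3.11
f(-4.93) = 44.76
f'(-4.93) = -25.29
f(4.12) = -42.33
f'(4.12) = -25.08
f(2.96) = -19.57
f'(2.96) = -14.67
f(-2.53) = 8.59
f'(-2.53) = -7.04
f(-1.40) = 3.20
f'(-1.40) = -2.99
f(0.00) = 0.21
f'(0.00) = -2.02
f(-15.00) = 1211.76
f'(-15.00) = -245.02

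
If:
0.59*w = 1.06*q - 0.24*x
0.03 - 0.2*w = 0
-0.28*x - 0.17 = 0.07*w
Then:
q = -0.06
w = 0.15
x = -0.64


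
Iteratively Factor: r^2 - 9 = (r + 3)*(r - 3)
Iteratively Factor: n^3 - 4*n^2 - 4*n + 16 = (n + 2)*(n^2 - 6*n + 8) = (n - 4)*(n + 2)*(n - 2)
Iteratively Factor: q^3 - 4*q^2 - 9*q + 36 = (q - 4)*(q^2 - 9) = (q - 4)*(q - 3)*(q + 3)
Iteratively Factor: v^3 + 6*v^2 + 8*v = (v)*(v^2 + 6*v + 8) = v*(v + 4)*(v + 2)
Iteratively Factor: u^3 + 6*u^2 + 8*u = (u + 2)*(u^2 + 4*u) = (u + 2)*(u + 4)*(u)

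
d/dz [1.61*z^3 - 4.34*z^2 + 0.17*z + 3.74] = 4.83*z^2 - 8.68*z + 0.17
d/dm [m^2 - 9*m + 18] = 2*m - 9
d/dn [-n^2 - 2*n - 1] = -2*n - 2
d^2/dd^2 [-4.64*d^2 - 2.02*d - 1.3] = -9.28000000000000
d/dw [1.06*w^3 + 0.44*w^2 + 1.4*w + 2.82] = 3.18*w^2 + 0.88*w + 1.4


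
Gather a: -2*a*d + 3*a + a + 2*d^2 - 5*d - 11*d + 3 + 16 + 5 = a*(4 - 2*d) + 2*d^2 - 16*d + 24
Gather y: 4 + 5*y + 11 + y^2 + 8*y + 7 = y^2 + 13*y + 22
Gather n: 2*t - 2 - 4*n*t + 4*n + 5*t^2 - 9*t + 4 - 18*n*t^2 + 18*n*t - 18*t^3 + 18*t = n*(-18*t^2 + 14*t + 4) - 18*t^3 + 5*t^2 + 11*t + 2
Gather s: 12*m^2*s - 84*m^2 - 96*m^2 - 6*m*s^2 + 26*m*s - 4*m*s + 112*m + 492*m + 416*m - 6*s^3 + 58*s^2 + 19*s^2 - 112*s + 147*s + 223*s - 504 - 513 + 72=-180*m^2 + 1020*m - 6*s^3 + s^2*(77 - 6*m) + s*(12*m^2 + 22*m + 258) - 945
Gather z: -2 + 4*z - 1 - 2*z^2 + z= -2*z^2 + 5*z - 3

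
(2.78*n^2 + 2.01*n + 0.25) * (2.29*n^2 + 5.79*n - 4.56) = 6.3662*n^4 + 20.6991*n^3 - 0.4664*n^2 - 7.7181*n - 1.14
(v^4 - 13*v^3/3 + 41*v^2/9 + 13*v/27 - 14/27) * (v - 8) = v^5 - 37*v^4/3 + 353*v^3/9 - 971*v^2/27 - 118*v/27 + 112/27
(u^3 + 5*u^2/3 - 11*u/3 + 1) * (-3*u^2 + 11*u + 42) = -3*u^5 + 6*u^4 + 214*u^3/3 + 80*u^2/3 - 143*u + 42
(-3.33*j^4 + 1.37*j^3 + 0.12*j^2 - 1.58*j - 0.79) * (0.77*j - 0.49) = -2.5641*j^5 + 2.6866*j^4 - 0.5789*j^3 - 1.2754*j^2 + 0.1659*j + 0.3871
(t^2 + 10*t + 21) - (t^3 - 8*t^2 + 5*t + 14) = -t^3 + 9*t^2 + 5*t + 7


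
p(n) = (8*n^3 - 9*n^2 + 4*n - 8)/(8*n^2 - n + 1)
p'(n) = (1 - 16*n)*(8*n^3 - 9*n^2 + 4*n - 8)/(8*n^2 - n + 1)^2 + (24*n^2 - 18*n + 4)/(8*n^2 - n + 1) = (64*n^4 - 16*n^3 + n^2 + 110*n - 4)/(64*n^4 - 16*n^3 + 17*n^2 - 2*n + 1)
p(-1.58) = -3.03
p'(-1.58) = 0.56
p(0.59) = -2.23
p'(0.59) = 6.44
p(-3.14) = -4.30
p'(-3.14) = 0.93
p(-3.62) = -4.75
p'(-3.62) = 0.95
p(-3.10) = -4.26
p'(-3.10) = 0.92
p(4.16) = 3.17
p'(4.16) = 1.01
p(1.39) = 0.11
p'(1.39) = 1.53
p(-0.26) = -5.44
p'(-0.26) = -9.86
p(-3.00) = -4.17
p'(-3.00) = 0.92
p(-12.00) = -13.03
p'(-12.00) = 1.00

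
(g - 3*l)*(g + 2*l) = g^2 - g*l - 6*l^2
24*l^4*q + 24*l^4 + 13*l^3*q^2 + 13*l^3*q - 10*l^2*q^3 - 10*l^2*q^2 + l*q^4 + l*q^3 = (-8*l + q)*(-3*l + q)*(l + q)*(l*q + l)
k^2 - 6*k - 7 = (k - 7)*(k + 1)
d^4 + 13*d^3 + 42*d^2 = d^2*(d + 6)*(d + 7)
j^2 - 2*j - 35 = (j - 7)*(j + 5)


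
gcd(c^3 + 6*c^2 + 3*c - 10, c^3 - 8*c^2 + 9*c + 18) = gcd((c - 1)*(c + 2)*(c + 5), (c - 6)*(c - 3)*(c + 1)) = 1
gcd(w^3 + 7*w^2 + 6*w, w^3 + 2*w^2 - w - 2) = w + 1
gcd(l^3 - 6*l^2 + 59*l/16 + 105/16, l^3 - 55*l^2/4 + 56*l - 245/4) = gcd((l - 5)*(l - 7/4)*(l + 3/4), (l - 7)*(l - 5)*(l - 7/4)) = l^2 - 27*l/4 + 35/4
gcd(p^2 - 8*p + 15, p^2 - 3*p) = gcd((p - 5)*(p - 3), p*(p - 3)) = p - 3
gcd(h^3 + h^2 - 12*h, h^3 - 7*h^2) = h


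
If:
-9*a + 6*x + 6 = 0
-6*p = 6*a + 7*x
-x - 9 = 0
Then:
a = -16/3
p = 95/6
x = -9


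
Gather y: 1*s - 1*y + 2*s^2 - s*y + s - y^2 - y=2*s^2 + 2*s - y^2 + y*(-s - 2)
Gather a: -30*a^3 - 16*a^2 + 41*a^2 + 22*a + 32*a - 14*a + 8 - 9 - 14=-30*a^3 + 25*a^2 + 40*a - 15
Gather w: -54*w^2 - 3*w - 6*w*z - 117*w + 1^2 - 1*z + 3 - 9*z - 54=-54*w^2 + w*(-6*z - 120) - 10*z - 50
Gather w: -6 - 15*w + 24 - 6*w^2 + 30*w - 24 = -6*w^2 + 15*w - 6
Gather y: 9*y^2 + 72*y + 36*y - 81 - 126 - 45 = 9*y^2 + 108*y - 252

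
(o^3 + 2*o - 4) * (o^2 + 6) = o^5 + 8*o^3 - 4*o^2 + 12*o - 24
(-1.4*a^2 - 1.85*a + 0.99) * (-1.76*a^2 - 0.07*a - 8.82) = 2.464*a^4 + 3.354*a^3 + 10.7351*a^2 + 16.2477*a - 8.7318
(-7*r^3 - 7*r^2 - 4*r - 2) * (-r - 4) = 7*r^4 + 35*r^3 + 32*r^2 + 18*r + 8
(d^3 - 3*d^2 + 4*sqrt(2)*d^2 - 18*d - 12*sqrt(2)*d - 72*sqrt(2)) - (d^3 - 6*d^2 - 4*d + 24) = 3*d^2 + 4*sqrt(2)*d^2 - 12*sqrt(2)*d - 14*d - 72*sqrt(2) - 24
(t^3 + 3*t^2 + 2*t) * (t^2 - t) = t^5 + 2*t^4 - t^3 - 2*t^2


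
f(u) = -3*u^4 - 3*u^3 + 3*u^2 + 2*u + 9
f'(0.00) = 2.00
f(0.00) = 9.00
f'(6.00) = -2878.00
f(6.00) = -4407.00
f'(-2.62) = 140.32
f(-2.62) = -63.05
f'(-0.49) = -1.69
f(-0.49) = 8.92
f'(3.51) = -606.74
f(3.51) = -532.10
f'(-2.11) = 62.00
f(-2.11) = -13.15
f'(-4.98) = 1230.99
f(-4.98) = -1401.22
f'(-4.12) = 663.72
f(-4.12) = -602.90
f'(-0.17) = 0.78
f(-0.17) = 8.76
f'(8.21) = -7196.03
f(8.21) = -15062.47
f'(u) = -12*u^3 - 9*u^2 + 6*u + 2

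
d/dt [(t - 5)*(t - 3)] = 2*t - 8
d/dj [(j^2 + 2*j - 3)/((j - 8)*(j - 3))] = (-13*j^2 + 54*j + 15)/(j^4 - 22*j^3 + 169*j^2 - 528*j + 576)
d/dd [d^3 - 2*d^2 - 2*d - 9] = 3*d^2 - 4*d - 2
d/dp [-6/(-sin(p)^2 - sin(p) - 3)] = -6*(2*sin(p) + 1)*cos(p)/(sin(p)^2 + sin(p) + 3)^2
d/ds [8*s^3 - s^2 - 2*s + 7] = 24*s^2 - 2*s - 2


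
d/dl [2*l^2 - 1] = 4*l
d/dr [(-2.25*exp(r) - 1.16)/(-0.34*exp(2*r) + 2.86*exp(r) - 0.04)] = (-0.765*exp(2*r) - 0.7888*exp(r) + 3.4076)*exp(r)/(0.1156*exp(4*r) - 1.9448*exp(3*r) + 8.2068*exp(2*r) - 0.2288*exp(r) + 0.0016)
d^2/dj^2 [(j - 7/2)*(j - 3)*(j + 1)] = 6*j - 11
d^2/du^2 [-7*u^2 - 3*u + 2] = -14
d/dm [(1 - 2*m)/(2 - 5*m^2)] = 2*(-5*m^2 + 5*m - 2)/(25*m^4 - 20*m^2 + 4)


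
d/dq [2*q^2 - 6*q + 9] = 4*q - 6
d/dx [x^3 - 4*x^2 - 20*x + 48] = 3*x^2 - 8*x - 20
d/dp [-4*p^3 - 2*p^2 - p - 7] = -12*p^2 - 4*p - 1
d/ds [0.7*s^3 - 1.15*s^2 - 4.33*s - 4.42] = 2.1*s^2 - 2.3*s - 4.33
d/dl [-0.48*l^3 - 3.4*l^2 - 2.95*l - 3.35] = -1.44*l^2 - 6.8*l - 2.95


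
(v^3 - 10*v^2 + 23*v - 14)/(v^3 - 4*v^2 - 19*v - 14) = (v^2 - 3*v + 2)/(v^2 + 3*v + 2)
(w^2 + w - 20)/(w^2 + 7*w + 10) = (w - 4)/(w + 2)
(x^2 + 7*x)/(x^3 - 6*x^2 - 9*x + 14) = x*(x + 7)/(x^3 - 6*x^2 - 9*x + 14)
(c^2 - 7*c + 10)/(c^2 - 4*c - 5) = (c - 2)/(c + 1)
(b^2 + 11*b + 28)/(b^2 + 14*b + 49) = (b + 4)/(b + 7)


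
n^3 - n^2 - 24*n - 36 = (n - 6)*(n + 2)*(n + 3)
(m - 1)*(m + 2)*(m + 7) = m^3 + 8*m^2 + 5*m - 14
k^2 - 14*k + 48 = (k - 8)*(k - 6)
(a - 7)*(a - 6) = a^2 - 13*a + 42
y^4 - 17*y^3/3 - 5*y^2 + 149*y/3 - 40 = (y - 5)*(y - 8/3)*(y - 1)*(y + 3)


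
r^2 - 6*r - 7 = (r - 7)*(r + 1)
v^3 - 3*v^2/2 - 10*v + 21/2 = (v - 7/2)*(v - 1)*(v + 3)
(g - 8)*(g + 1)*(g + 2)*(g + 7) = g^4 + 2*g^3 - 57*g^2 - 170*g - 112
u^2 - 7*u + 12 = (u - 4)*(u - 3)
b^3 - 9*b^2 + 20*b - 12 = (b - 6)*(b - 2)*(b - 1)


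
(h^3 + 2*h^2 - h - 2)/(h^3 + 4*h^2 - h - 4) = (h + 2)/(h + 4)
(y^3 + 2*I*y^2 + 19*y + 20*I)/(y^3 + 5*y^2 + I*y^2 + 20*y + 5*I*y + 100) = (y + I)/(y + 5)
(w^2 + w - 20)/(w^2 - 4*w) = (w + 5)/w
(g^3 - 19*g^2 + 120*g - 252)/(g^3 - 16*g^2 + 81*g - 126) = (g - 6)/(g - 3)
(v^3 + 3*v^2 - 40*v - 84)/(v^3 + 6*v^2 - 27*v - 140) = (v^2 - 4*v - 12)/(v^2 - v - 20)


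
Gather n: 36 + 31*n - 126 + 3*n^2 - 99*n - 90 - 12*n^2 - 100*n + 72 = -9*n^2 - 168*n - 108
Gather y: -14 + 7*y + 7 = 7*y - 7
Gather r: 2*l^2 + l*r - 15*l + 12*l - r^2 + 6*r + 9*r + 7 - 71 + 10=2*l^2 - 3*l - r^2 + r*(l + 15) - 54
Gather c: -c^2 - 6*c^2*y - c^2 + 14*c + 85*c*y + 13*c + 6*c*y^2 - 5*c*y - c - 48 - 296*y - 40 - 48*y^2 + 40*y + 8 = c^2*(-6*y - 2) + c*(6*y^2 + 80*y + 26) - 48*y^2 - 256*y - 80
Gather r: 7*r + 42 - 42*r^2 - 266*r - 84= -42*r^2 - 259*r - 42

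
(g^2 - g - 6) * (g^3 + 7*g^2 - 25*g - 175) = g^5 + 6*g^4 - 38*g^3 - 192*g^2 + 325*g + 1050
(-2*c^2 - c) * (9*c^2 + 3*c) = -18*c^4 - 15*c^3 - 3*c^2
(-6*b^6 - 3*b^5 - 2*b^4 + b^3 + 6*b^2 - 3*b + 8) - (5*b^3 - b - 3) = -6*b^6 - 3*b^5 - 2*b^4 - 4*b^3 + 6*b^2 - 2*b + 11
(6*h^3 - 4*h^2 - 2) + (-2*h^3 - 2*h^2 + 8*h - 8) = 4*h^3 - 6*h^2 + 8*h - 10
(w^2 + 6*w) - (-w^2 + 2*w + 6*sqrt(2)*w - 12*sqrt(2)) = 2*w^2 - 6*sqrt(2)*w + 4*w + 12*sqrt(2)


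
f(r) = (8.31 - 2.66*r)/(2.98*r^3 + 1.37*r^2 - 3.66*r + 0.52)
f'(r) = (8.31 - 2.66*r)*(-8.94*r^2 - 2.74*r + 3.66)/(2.98*r^3 + 1.37*r^2 - 3.66*r + 0.52)^2 - 2.66/(2.98*r^3 + 1.37*r^2 - 3.66*r + 0.52)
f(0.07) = 29.92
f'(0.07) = 367.51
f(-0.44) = 4.43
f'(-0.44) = 5.24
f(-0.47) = 4.28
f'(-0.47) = 4.51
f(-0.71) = 3.72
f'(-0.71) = 0.52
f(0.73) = -24.26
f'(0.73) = -276.86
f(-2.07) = -1.11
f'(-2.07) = -2.36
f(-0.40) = 4.66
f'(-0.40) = 6.38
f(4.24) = -0.01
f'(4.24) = -0.00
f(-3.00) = -0.29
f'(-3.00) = -0.30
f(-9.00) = -0.02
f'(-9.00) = -0.00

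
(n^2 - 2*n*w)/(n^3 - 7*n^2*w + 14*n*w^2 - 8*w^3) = n/(n^2 - 5*n*w + 4*w^2)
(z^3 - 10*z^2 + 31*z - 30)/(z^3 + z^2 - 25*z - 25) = (z^2 - 5*z + 6)/(z^2 + 6*z + 5)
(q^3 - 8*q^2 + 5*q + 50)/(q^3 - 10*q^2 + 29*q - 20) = (q^2 - 3*q - 10)/(q^2 - 5*q + 4)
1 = 1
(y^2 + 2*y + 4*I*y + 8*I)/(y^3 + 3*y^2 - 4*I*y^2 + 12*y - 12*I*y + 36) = (y^2 + y*(2 + 4*I) + 8*I)/(y^3 + y^2*(3 - 4*I) + y*(12 - 12*I) + 36)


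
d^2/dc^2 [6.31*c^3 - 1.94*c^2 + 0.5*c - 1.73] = 37.86*c - 3.88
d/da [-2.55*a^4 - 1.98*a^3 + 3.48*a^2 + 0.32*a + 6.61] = -10.2*a^3 - 5.94*a^2 + 6.96*a + 0.32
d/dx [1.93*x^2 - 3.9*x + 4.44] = 3.86*x - 3.9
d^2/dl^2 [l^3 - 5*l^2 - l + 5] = 6*l - 10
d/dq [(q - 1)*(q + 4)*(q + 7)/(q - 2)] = 2*(q^3 + 2*q^2 - 20*q - 3)/(q^2 - 4*q + 4)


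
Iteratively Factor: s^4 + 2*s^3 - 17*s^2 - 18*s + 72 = (s + 3)*(s^3 - s^2 - 14*s + 24) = (s - 2)*(s + 3)*(s^2 + s - 12) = (s - 3)*(s - 2)*(s + 3)*(s + 4)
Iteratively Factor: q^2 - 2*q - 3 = (q + 1)*(q - 3)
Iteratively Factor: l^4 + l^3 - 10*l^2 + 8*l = (l - 2)*(l^3 + 3*l^2 - 4*l) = l*(l - 2)*(l^2 + 3*l - 4) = l*(l - 2)*(l - 1)*(l + 4)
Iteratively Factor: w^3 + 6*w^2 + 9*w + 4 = (w + 4)*(w^2 + 2*w + 1) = (w + 1)*(w + 4)*(w + 1)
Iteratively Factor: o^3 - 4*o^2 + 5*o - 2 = (o - 2)*(o^2 - 2*o + 1) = (o - 2)*(o - 1)*(o - 1)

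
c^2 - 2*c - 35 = (c - 7)*(c + 5)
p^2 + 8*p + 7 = (p + 1)*(p + 7)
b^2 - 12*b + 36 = (b - 6)^2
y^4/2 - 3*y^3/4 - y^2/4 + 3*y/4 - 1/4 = (y/2 + 1/2)*(y - 1)^2*(y - 1/2)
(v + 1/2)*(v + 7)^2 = v^3 + 29*v^2/2 + 56*v + 49/2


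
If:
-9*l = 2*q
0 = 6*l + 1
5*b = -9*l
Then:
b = 3/10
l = -1/6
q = 3/4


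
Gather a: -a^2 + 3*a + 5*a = -a^2 + 8*a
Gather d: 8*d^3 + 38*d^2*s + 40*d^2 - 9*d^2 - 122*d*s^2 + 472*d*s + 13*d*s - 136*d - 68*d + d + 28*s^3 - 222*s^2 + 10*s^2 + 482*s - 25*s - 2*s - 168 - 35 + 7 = 8*d^3 + d^2*(38*s + 31) + d*(-122*s^2 + 485*s - 203) + 28*s^3 - 212*s^2 + 455*s - 196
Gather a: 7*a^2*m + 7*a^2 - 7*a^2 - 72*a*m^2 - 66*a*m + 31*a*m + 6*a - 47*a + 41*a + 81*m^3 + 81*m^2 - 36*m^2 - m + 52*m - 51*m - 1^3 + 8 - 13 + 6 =7*a^2*m + a*(-72*m^2 - 35*m) + 81*m^3 + 45*m^2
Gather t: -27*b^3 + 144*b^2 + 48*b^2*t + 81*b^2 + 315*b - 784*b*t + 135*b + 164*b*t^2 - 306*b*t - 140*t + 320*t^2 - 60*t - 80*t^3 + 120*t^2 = -27*b^3 + 225*b^2 + 450*b - 80*t^3 + t^2*(164*b + 440) + t*(48*b^2 - 1090*b - 200)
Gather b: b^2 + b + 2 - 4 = b^2 + b - 2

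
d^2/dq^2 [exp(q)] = exp(q)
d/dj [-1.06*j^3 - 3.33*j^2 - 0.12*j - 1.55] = -3.18*j^2 - 6.66*j - 0.12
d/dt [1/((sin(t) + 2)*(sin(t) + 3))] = -(2*sin(t) + 5)*cos(t)/((sin(t) + 2)^2*(sin(t) + 3)^2)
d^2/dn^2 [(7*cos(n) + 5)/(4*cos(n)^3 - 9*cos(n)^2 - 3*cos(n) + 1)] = (18*(7*cos(n) + 5)*(-4*cos(n)^2 + 6*cos(n) + 1)^2*sin(n)^2 - 7*(9*sin(n)^2 + cos(3*n) - 8)^2*cos(n) + 3*(-9*cos(2*n) + 2*cos(3*n) - 7)*(28*(1 - cos(2*n))^2 + 3*cos(2*n) - 54*cos(3*n) + 21*cos(4*n) - 42)/4)/(9*sin(n)^2 + cos(3*n) - 8)^3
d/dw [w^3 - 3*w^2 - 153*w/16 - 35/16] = 3*w^2 - 6*w - 153/16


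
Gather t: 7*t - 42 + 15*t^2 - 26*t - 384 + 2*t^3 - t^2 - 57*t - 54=2*t^3 + 14*t^2 - 76*t - 480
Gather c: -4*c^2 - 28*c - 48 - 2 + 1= -4*c^2 - 28*c - 49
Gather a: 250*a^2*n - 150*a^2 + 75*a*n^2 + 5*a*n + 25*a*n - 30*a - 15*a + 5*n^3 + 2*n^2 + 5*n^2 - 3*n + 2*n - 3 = a^2*(250*n - 150) + a*(75*n^2 + 30*n - 45) + 5*n^3 + 7*n^2 - n - 3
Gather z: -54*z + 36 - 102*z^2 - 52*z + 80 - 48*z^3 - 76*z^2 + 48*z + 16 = -48*z^3 - 178*z^2 - 58*z + 132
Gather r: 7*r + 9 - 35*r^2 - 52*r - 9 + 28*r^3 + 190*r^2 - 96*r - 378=28*r^3 + 155*r^2 - 141*r - 378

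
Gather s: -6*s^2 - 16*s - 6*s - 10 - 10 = -6*s^2 - 22*s - 20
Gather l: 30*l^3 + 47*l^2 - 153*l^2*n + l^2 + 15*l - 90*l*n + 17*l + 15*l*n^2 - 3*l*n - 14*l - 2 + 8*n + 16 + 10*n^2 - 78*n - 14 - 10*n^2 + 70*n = 30*l^3 + l^2*(48 - 153*n) + l*(15*n^2 - 93*n + 18)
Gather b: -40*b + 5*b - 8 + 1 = -35*b - 7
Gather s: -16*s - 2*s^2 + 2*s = -2*s^2 - 14*s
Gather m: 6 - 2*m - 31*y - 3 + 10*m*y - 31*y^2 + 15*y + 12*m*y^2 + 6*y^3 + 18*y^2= m*(12*y^2 + 10*y - 2) + 6*y^3 - 13*y^2 - 16*y + 3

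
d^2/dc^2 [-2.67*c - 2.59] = 0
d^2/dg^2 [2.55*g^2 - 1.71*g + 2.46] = 5.10000000000000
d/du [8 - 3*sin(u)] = -3*cos(u)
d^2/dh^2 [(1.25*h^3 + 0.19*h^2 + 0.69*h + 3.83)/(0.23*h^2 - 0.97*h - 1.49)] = (1.11022302462516e-16*h^5 + 4.44089209850063e-16*h^4 + 3.36678*h^3 + 12.44607*h^2 + 12.94269*h + 8.6815)/(0.012167*h^6 - 0.153939*h^5 + 0.412758*h^4 + 1.081841*h^3 - 2.673954*h^2 - 6.460491*h - 3.307949)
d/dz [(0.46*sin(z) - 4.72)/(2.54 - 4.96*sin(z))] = -22.2428*cos(z)/(4.96*sin(z) - 2.54)^2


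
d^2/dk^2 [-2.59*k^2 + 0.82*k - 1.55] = -5.18000000000000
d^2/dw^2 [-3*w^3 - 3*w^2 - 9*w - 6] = -18*w - 6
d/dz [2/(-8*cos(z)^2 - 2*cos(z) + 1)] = -4*(8*cos(z) + 1)*sin(z)/(8*cos(z)^2 + 2*cos(z) - 1)^2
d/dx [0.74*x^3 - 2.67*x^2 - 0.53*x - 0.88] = 2.22*x^2 - 5.34*x - 0.53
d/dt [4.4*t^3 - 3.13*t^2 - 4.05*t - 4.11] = 13.2*t^2 - 6.26*t - 4.05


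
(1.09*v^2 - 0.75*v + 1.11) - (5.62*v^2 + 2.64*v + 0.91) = -4.53*v^2 - 3.39*v + 0.2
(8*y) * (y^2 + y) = 8*y^3 + 8*y^2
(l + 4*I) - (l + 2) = -2 + 4*I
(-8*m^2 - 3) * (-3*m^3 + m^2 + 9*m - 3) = 24*m^5 - 8*m^4 - 63*m^3 + 21*m^2 - 27*m + 9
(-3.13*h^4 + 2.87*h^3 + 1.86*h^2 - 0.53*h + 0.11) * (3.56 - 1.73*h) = 5.4149*h^5 - 16.1079*h^4 + 6.9994*h^3 + 7.5385*h^2 - 2.0771*h + 0.3916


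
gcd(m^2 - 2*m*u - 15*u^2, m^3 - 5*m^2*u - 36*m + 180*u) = -m + 5*u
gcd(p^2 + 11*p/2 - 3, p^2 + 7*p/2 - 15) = p + 6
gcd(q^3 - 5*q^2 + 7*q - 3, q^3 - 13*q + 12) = q^2 - 4*q + 3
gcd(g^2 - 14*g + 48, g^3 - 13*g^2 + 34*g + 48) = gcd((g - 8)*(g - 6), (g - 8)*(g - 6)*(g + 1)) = g^2 - 14*g + 48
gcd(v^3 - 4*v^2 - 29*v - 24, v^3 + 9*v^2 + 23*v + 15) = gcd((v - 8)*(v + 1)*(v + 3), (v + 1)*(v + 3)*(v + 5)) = v^2 + 4*v + 3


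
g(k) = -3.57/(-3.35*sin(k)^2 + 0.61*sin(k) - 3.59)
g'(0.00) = 0.17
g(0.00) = 0.99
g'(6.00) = 0.53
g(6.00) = 0.89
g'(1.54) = -0.02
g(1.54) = 0.56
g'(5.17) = 0.22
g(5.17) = 0.52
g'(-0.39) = 0.56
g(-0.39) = 0.83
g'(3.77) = -0.50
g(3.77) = 0.70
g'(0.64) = -0.50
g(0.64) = 0.81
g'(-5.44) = -0.42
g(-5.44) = 0.71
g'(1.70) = 0.07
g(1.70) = 0.57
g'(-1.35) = 0.10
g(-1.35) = 0.48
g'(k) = -3.57*(6.7*sin(k)*cos(k) - 0.61*cos(k))/(-3.35*sin(k)^2 + 0.61*sin(k) - 3.59)^2 = (2.1777 - 23.919*sin(k))*cos(k)/(3.35*sin(k)^2 - 0.61*sin(k) + 3.59)^2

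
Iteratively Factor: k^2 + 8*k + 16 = (k + 4)*(k + 4)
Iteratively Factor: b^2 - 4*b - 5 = (b + 1)*(b - 5)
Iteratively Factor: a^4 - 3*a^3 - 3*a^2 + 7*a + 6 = (a - 2)*(a^3 - a^2 - 5*a - 3) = (a - 2)*(a + 1)*(a^2 - 2*a - 3) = (a - 2)*(a + 1)^2*(a - 3)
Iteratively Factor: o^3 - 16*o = (o)*(o^2 - 16) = o*(o - 4)*(o + 4)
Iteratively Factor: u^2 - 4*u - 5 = (u + 1)*(u - 5)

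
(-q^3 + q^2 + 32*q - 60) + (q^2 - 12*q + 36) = -q^3 + 2*q^2 + 20*q - 24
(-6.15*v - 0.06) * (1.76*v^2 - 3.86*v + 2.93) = -10.824*v^3 + 23.6334*v^2 - 17.7879*v - 0.1758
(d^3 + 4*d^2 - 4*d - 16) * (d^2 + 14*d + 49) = d^5 + 18*d^4 + 101*d^3 + 124*d^2 - 420*d - 784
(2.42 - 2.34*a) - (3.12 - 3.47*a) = 1.13*a - 0.7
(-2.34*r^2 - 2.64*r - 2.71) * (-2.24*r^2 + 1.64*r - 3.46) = 5.2416*r^4 + 2.076*r^3 + 9.8372*r^2 + 4.69*r + 9.3766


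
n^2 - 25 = (n - 5)*(n + 5)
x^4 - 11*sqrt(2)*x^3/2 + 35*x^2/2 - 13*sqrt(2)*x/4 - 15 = (x - 5*sqrt(2)/2)*(x - 2*sqrt(2))*(x - 3*sqrt(2)/2)*(x + sqrt(2)/2)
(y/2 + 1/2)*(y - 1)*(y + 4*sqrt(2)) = y^3/2 + 2*sqrt(2)*y^2 - y/2 - 2*sqrt(2)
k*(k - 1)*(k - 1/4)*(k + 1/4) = k^4 - k^3 - k^2/16 + k/16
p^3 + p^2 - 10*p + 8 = (p - 2)*(p - 1)*(p + 4)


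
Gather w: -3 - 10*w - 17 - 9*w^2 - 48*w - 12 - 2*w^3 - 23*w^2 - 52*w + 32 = -2*w^3 - 32*w^2 - 110*w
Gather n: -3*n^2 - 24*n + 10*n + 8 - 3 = -3*n^2 - 14*n + 5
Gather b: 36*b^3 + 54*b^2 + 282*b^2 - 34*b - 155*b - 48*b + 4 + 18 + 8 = 36*b^3 + 336*b^2 - 237*b + 30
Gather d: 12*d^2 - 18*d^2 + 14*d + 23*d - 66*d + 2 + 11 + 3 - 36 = -6*d^2 - 29*d - 20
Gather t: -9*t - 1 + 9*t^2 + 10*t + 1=9*t^2 + t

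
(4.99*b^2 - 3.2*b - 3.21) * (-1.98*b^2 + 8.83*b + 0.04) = -9.8802*b^4 + 50.3977*b^3 - 21.7006*b^2 - 28.4723*b - 0.1284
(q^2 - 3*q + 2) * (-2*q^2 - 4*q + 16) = -2*q^4 + 2*q^3 + 24*q^2 - 56*q + 32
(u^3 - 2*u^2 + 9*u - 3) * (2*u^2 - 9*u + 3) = 2*u^5 - 13*u^4 + 39*u^3 - 93*u^2 + 54*u - 9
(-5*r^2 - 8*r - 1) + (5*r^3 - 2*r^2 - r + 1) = 5*r^3 - 7*r^2 - 9*r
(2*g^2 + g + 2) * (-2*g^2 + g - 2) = -4*g^4 - 7*g^2 - 4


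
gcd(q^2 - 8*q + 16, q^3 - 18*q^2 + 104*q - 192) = q - 4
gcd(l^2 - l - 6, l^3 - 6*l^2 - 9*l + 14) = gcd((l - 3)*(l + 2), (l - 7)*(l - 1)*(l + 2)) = l + 2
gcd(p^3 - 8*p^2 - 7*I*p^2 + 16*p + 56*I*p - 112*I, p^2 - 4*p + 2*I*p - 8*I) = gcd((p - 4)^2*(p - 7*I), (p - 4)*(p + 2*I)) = p - 4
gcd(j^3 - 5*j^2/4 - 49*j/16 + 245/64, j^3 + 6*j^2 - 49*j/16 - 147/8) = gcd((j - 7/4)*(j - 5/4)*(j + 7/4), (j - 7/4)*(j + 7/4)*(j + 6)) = j^2 - 49/16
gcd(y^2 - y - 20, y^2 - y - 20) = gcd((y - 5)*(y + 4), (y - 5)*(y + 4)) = y^2 - y - 20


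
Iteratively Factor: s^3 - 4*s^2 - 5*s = (s)*(s^2 - 4*s - 5) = s*(s + 1)*(s - 5)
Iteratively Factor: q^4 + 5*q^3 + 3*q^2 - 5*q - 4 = (q + 1)*(q^3 + 4*q^2 - q - 4) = (q - 1)*(q + 1)*(q^2 + 5*q + 4) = (q - 1)*(q + 1)^2*(q + 4)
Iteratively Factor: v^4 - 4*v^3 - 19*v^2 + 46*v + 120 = (v + 2)*(v^3 - 6*v^2 - 7*v + 60) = (v - 5)*(v + 2)*(v^2 - v - 12) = (v - 5)*(v + 2)*(v + 3)*(v - 4)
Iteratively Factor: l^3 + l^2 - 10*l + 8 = (l - 2)*(l^2 + 3*l - 4) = (l - 2)*(l - 1)*(l + 4)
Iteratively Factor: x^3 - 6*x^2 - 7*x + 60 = (x - 4)*(x^2 - 2*x - 15) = (x - 4)*(x + 3)*(x - 5)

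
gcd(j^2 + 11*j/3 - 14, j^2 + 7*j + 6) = j + 6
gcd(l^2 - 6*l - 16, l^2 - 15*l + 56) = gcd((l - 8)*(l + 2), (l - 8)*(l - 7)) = l - 8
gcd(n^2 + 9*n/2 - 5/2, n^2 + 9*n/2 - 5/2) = n^2 + 9*n/2 - 5/2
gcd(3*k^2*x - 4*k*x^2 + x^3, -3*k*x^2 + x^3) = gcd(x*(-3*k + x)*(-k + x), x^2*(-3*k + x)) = -3*k*x + x^2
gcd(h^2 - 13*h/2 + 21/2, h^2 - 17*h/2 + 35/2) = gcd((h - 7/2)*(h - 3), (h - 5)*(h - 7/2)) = h - 7/2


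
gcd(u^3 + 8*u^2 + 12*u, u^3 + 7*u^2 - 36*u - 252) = u + 6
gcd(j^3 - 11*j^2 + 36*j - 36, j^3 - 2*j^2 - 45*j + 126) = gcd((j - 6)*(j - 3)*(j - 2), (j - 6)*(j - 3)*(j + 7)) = j^2 - 9*j + 18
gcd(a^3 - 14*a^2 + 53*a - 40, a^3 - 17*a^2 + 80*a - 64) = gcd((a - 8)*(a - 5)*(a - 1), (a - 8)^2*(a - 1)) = a^2 - 9*a + 8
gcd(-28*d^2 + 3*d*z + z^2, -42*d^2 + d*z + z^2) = 7*d + z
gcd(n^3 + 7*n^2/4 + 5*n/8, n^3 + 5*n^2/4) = n^2 + 5*n/4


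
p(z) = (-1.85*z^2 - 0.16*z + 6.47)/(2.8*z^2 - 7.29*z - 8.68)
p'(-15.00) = 0.01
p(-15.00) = -0.56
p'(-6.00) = 0.03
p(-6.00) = -0.44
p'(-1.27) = 2.94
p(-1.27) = 0.72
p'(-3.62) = 0.08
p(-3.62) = -0.32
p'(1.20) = 0.35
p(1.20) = -0.27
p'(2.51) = 1.45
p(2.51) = 0.60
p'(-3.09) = 0.12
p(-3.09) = -0.26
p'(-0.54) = 3.56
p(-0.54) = -1.53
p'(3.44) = 512.61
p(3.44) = 25.62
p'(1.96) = 0.63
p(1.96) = 0.08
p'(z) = (7.29 - 5.6*z)*(-1.85*z^2 - 0.16*z + 6.47)/(2.8*z^2 - 7.29*z - 8.68)^2 + (-3.7*z - 0.16)/(2.8*z^2 - 7.29*z - 8.68)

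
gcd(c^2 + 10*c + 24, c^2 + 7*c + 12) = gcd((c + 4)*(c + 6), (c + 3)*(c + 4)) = c + 4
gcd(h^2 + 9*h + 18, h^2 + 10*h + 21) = h + 3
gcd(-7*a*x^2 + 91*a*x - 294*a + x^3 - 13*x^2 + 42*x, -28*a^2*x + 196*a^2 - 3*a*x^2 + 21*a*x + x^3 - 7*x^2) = -7*a*x + 49*a + x^2 - 7*x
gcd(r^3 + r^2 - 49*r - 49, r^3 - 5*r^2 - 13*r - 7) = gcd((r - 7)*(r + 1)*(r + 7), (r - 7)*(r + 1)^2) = r^2 - 6*r - 7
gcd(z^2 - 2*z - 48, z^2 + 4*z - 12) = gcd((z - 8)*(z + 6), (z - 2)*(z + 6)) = z + 6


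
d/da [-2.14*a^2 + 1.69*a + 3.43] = 1.69 - 4.28*a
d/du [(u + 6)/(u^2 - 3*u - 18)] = u*(-u - 12)/(u^4 - 6*u^3 - 27*u^2 + 108*u + 324)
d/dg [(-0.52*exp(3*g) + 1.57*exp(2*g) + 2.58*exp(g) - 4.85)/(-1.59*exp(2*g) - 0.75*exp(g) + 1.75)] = (0.8268*exp(4*g) + 0.78*exp(3*g) + 0.194700000000001*exp(2*g) - 9.928*exp(g) + 0.877500000000001)*exp(g)/(2.5281*exp(4*g) + 2.385*exp(3*g) - 5.0025*exp(2*g) - 2.625*exp(g) + 3.0625)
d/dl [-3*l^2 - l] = -6*l - 1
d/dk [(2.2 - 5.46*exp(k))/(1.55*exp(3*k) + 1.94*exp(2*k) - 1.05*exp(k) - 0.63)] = (16.926*exp(3*k) + 0.362399999999997*exp(2*k) - 8.536*exp(k) + 5.7498)*exp(k)/(2.4025*exp(6*k) + 6.014*exp(5*k) + 0.508599999999999*exp(4*k) - 6.027*exp(3*k) - 1.3419*exp(2*k) + 1.323*exp(k) + 0.3969)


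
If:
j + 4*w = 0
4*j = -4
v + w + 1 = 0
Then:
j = -1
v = -5/4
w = 1/4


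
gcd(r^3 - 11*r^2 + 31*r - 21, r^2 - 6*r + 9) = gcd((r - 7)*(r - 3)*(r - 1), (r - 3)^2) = r - 3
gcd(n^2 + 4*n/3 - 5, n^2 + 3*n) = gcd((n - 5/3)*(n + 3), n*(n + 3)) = n + 3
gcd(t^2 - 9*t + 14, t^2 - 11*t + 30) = 1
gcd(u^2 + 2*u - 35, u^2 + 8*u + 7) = u + 7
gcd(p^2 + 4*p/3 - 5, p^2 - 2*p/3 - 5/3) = p - 5/3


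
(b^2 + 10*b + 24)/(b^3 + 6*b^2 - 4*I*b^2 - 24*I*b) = (b + 4)/(b*(b - 4*I))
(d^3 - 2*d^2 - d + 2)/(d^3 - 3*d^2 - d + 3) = (d - 2)/(d - 3)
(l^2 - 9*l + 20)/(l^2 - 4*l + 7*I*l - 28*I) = (l - 5)/(l + 7*I)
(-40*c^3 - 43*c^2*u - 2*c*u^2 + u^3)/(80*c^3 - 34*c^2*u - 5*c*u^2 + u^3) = (c + u)/(-2*c + u)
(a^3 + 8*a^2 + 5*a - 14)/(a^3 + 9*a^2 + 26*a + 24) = (a^2 + 6*a - 7)/(a^2 + 7*a + 12)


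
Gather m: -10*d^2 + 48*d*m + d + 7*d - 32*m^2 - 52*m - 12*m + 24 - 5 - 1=-10*d^2 + 8*d - 32*m^2 + m*(48*d - 64) + 18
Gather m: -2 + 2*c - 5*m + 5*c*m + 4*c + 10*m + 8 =6*c + m*(5*c + 5) + 6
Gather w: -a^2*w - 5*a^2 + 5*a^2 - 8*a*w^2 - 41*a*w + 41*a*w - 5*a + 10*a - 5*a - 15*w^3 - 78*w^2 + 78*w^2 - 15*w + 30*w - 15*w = -a^2*w - 8*a*w^2 - 15*w^3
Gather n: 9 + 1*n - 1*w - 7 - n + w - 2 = 0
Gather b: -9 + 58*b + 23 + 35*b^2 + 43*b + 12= 35*b^2 + 101*b + 26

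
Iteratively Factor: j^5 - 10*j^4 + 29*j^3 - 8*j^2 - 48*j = (j - 3)*(j^4 - 7*j^3 + 8*j^2 + 16*j) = (j - 3)*(j + 1)*(j^3 - 8*j^2 + 16*j) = (j - 4)*(j - 3)*(j + 1)*(j^2 - 4*j) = j*(j - 4)*(j - 3)*(j + 1)*(j - 4)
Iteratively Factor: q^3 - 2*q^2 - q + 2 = (q - 1)*(q^2 - q - 2) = (q - 2)*(q - 1)*(q + 1)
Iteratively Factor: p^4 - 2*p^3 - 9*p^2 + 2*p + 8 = (p + 1)*(p^3 - 3*p^2 - 6*p + 8) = (p - 1)*(p + 1)*(p^2 - 2*p - 8) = (p - 4)*(p - 1)*(p + 1)*(p + 2)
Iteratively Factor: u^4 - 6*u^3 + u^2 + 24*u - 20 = (u - 1)*(u^3 - 5*u^2 - 4*u + 20) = (u - 1)*(u + 2)*(u^2 - 7*u + 10) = (u - 2)*(u - 1)*(u + 2)*(u - 5)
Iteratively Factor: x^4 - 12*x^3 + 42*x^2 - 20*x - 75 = (x - 3)*(x^3 - 9*x^2 + 15*x + 25) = (x - 5)*(x - 3)*(x^2 - 4*x - 5) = (x - 5)^2*(x - 3)*(x + 1)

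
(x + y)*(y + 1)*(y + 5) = x*y^2 + 6*x*y + 5*x + y^3 + 6*y^2 + 5*y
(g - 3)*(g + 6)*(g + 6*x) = g^3 + 6*g^2*x + 3*g^2 + 18*g*x - 18*g - 108*x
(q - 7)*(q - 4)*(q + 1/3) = q^3 - 32*q^2/3 + 73*q/3 + 28/3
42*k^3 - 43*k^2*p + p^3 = (-6*k + p)*(-k + p)*(7*k + p)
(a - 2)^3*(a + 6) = a^4 - 24*a^2 + 64*a - 48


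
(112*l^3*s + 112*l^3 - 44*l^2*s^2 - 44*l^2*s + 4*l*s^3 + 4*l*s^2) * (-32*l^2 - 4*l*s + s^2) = -3584*l^5*s - 3584*l^5 + 960*l^4*s^2 + 960*l^4*s + 160*l^3*s^3 + 160*l^3*s^2 - 60*l^2*s^4 - 60*l^2*s^3 + 4*l*s^5 + 4*l*s^4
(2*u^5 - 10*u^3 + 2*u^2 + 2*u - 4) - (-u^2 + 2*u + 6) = 2*u^5 - 10*u^3 + 3*u^2 - 10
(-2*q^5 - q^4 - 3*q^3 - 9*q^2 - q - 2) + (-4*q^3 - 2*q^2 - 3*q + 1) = -2*q^5 - q^4 - 7*q^3 - 11*q^2 - 4*q - 1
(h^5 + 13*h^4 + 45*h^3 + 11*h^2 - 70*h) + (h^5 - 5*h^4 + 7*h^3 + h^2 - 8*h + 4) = 2*h^5 + 8*h^4 + 52*h^3 + 12*h^2 - 78*h + 4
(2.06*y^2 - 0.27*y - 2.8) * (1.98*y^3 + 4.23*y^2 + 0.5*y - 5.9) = 4.0788*y^5 + 8.1792*y^4 - 5.6561*y^3 - 24.133*y^2 + 0.193*y + 16.52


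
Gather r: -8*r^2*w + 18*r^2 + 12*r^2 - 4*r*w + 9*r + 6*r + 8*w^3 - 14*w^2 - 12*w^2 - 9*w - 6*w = r^2*(30 - 8*w) + r*(15 - 4*w) + 8*w^3 - 26*w^2 - 15*w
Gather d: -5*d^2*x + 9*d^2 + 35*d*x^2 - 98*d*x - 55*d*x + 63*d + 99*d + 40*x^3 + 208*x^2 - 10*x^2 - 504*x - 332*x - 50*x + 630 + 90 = d^2*(9 - 5*x) + d*(35*x^2 - 153*x + 162) + 40*x^3 + 198*x^2 - 886*x + 720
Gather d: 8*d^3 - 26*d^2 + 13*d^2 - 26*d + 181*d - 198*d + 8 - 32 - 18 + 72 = 8*d^3 - 13*d^2 - 43*d + 30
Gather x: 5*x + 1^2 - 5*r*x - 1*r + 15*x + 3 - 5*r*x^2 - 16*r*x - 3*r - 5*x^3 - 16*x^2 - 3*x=-4*r - 5*x^3 + x^2*(-5*r - 16) + x*(17 - 21*r) + 4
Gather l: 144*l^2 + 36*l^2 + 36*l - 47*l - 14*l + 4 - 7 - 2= 180*l^2 - 25*l - 5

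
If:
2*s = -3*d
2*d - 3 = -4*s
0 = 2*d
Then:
No Solution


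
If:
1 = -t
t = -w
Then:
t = -1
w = 1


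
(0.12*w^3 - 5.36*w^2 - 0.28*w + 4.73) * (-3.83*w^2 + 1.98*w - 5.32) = -0.4596*w^5 + 20.7664*w^4 - 10.1788*w^3 + 9.8449*w^2 + 10.855*w - 25.1636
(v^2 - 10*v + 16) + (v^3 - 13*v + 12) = v^3 + v^2 - 23*v + 28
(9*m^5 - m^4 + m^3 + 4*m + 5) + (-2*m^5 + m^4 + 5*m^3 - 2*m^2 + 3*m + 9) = 7*m^5 + 6*m^3 - 2*m^2 + 7*m + 14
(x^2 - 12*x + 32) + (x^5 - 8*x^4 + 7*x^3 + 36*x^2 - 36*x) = x^5 - 8*x^4 + 7*x^3 + 37*x^2 - 48*x + 32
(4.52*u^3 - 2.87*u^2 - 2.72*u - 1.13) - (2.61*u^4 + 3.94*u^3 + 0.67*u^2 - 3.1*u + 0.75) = -2.61*u^4 + 0.58*u^3 - 3.54*u^2 + 0.38*u - 1.88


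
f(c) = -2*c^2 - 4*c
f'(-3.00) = 8.00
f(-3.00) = -6.00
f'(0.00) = -4.00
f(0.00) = 0.00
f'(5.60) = -26.40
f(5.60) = -85.12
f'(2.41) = -13.64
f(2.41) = -21.26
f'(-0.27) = -2.92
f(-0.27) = 0.93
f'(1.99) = -11.96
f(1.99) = -15.88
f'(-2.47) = 5.88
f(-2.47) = -2.32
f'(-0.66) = -1.36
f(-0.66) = 1.77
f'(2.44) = -13.76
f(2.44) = -21.67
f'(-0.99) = -0.04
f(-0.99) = 2.00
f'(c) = -4*c - 4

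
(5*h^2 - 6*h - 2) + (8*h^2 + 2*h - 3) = 13*h^2 - 4*h - 5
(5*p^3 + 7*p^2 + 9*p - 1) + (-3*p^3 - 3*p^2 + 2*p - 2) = 2*p^3 + 4*p^2 + 11*p - 3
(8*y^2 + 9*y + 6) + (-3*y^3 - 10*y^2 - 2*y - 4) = -3*y^3 - 2*y^2 + 7*y + 2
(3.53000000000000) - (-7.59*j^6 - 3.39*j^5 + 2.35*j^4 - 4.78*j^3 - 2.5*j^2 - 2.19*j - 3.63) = 7.59*j^6 + 3.39*j^5 - 2.35*j^4 + 4.78*j^3 + 2.5*j^2 + 2.19*j + 7.16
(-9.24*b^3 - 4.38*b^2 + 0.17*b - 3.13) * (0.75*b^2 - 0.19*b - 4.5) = -6.93*b^5 - 1.5294*b^4 + 42.5397*b^3 + 17.3302*b^2 - 0.1703*b + 14.085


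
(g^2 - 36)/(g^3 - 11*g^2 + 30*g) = (g + 6)/(g*(g - 5))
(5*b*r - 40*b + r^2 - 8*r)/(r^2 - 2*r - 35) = (-5*b*r + 40*b - r^2 + 8*r)/(-r^2 + 2*r + 35)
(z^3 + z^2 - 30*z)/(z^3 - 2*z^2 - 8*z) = (-z^2 - z + 30)/(-z^2 + 2*z + 8)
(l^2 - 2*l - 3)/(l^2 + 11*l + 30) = (l^2 - 2*l - 3)/(l^2 + 11*l + 30)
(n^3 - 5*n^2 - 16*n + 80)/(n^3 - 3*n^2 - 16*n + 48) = (n - 5)/(n - 3)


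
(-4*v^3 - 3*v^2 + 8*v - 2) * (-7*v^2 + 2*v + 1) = 28*v^5 + 13*v^4 - 66*v^3 + 27*v^2 + 4*v - 2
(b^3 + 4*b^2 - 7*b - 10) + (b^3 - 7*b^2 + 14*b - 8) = 2*b^3 - 3*b^2 + 7*b - 18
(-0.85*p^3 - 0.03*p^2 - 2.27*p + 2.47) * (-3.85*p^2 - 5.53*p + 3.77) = 3.2725*p^5 + 4.816*p^4 + 5.7009*p^3 + 2.9305*p^2 - 22.217*p + 9.3119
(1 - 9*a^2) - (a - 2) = -9*a^2 - a + 3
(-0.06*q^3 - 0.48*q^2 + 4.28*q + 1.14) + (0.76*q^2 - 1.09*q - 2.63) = -0.06*q^3 + 0.28*q^2 + 3.19*q - 1.49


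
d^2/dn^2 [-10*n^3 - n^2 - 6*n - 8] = -60*n - 2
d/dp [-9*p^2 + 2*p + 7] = 2 - 18*p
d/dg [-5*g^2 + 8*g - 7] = 8 - 10*g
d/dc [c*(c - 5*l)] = 2*c - 5*l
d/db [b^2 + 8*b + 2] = 2*b + 8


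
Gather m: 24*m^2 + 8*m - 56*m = 24*m^2 - 48*m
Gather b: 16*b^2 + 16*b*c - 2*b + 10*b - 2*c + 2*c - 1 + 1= 16*b^2 + b*(16*c + 8)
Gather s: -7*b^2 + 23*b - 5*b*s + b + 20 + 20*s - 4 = -7*b^2 + 24*b + s*(20 - 5*b) + 16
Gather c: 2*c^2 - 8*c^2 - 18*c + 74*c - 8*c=-6*c^2 + 48*c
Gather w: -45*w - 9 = -45*w - 9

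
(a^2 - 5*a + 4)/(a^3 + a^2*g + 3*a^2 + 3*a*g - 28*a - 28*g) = (a - 1)/(a^2 + a*g + 7*a + 7*g)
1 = 1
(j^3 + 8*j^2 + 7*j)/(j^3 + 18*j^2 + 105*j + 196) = j*(j + 1)/(j^2 + 11*j + 28)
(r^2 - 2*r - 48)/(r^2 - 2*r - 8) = (-r^2 + 2*r + 48)/(-r^2 + 2*r + 8)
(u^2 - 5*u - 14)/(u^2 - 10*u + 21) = (u + 2)/(u - 3)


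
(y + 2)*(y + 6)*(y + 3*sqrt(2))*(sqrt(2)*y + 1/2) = sqrt(2)*y^4 + 13*y^3/2 + 8*sqrt(2)*y^3 + 27*sqrt(2)*y^2/2 + 52*y^2 + 12*sqrt(2)*y + 78*y + 18*sqrt(2)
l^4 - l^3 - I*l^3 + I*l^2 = l^2*(l - 1)*(l - I)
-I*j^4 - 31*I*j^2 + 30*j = j*(j - 6*I)*(j + 5*I)*(-I*j + 1)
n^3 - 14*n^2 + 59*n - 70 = (n - 7)*(n - 5)*(n - 2)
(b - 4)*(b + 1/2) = b^2 - 7*b/2 - 2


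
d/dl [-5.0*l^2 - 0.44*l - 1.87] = -10.0*l - 0.44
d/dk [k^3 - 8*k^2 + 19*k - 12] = 3*k^2 - 16*k + 19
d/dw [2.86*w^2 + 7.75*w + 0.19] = 5.72*w + 7.75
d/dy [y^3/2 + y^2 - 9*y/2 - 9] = 3*y^2/2 + 2*y - 9/2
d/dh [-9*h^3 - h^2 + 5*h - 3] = -27*h^2 - 2*h + 5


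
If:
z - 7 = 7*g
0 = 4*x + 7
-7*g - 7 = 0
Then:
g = -1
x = -7/4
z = 0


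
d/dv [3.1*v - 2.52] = 3.10000000000000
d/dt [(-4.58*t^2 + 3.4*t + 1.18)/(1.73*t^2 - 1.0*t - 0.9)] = (-1.302*t^2 + 4.1612*t - 1.88)/(2.9929*t^4 - 3.46*t^3 - 2.114*t^2 + 1.8*t + 0.81)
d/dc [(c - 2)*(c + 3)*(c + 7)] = 3*c^2 + 16*c + 1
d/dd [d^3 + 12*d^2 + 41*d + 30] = 3*d^2 + 24*d + 41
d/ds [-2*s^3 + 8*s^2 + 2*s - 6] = -6*s^2 + 16*s + 2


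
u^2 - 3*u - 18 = (u - 6)*(u + 3)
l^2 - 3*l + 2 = (l - 2)*(l - 1)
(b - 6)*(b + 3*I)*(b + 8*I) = b^3 - 6*b^2 + 11*I*b^2 - 24*b - 66*I*b + 144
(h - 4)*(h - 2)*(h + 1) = h^3 - 5*h^2 + 2*h + 8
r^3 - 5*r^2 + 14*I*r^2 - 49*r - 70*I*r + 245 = (r - 5)*(r + 7*I)^2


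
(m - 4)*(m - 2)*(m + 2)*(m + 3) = m^4 - m^3 - 16*m^2 + 4*m + 48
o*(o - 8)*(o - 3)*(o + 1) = o^4 - 10*o^3 + 13*o^2 + 24*o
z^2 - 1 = (z - 1)*(z + 1)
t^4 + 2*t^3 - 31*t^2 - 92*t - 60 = (t - 6)*(t + 1)*(t + 2)*(t + 5)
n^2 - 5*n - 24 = (n - 8)*(n + 3)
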